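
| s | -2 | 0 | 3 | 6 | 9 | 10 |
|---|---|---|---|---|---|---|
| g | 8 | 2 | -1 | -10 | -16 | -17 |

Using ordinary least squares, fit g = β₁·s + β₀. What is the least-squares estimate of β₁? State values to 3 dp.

From the data, Σs·s = 230, Σs = 26, Σ1 = 6.
And Σs·g = -393, Σg = -34.
Normal equations: [[230, 26]; [26, 6]]·[β₁, β₀]ᵀ = [-393, -34]ᵀ.
Δ = 230·6 − 26² = 704.
β₁ = ((-393)·6 − 26·(-34))/704 = -67/32; β₀ = (230·(-34) − 26·(-393))/704 = 109/32.

β₁ = -2.094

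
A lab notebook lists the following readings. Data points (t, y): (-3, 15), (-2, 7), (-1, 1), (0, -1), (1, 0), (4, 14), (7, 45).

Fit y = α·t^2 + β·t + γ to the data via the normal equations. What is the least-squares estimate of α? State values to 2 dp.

The normal equations are: 2756·α + 372·β + 80·γ = 2593;  372·α + 80·β + 6·γ = 311;  80·α + 6·β + 7·γ = 81.
Solving the 3×3 system (Gaussian elimination) gives α = 22535/20036, β = -13343/10018, γ = -706/5009.

α = 1.12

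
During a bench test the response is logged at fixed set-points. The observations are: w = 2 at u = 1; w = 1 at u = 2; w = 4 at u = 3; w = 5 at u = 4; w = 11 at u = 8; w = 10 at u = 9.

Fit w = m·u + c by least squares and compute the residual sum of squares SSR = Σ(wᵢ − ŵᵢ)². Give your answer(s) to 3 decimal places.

The normal equations are: 175·m + 27·c = 214;  27·m + 6·c = 33.
(Σu·u = 175, Σu = 27, Σ1 = 6, Σu·w = 214, Σw = 33.)
det = 175·6 − 27² = 321.
m = (214·6 − 27·33)/321 = 131/107; c = (175·33 − 27·214)/321 = -1/107.
Residuals: 84/107, -154/107, 36/107, 12/107, 130/107, -108/107; SSR = 568/107.

SSR = 5.308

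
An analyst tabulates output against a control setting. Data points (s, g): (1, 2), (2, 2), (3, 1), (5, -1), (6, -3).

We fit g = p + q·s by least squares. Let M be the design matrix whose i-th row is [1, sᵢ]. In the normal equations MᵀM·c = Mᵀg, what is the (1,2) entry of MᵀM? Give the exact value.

Row 1 ↔ basis 1, column 2 ↔ basis s, so (MᵀM)_{1,2} = Σᵢ s = (1)·(1) + (1)·(2) + (1)·(3) + (1)·(5) + (1)·(6) = 17.

17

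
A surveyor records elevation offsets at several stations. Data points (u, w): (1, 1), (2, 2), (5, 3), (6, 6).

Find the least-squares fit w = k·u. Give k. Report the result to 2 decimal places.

k = 0.85

Entries of MᵀM: Σu·u = 66.
Moment sums: Σu·w = 56.
k = 56/66 = 0.848485.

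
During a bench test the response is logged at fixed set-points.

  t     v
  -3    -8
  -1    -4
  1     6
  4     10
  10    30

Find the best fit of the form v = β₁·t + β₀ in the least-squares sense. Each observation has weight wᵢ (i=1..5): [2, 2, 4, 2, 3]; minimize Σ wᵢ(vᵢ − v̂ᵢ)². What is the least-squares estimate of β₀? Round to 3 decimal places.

Compute the Gram sums: Σwᵢ·t·t = 356, Σwᵢ·t = 34, Σwᵢ·1 = 13.
Moment sums: Σwᵢ·t·v = 1060, Σwᵢ·v = 110.
Determinant 356·13 − 34² = 3472.
β₁ = (1060·13 − 34·110)/3472 = 1255/434; β₀ = (356·110 − 34·1060)/3472 = 195/217.

β₀ = 0.899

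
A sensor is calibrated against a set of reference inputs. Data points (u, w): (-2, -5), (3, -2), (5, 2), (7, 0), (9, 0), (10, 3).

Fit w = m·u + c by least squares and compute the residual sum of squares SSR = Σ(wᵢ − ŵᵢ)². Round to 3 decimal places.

Normal-equation sums: Σu·u = 268, Σu = 32, Σ1 = 6.
For Aᵀw: Σu·w = 44, Σw = -2.
Determinant 268·6 − 32² = 584.
m = (44·6 − 32·(-2))/584 = 41/73; c = (268·(-2) − 32·44)/584 = -243/73.
Residuals: -40/73, -26/73, 184/73, -44/73, -126/73, 52/73; SSR = 776/73.

SSR = 10.630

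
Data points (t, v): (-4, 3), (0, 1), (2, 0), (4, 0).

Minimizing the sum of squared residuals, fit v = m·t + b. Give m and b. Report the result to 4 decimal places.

m = -0.4000, b = 1.2000

Sums needed: Σt·t = 36, Σt = 2, Σ1 = 4.
Moment sums: Σt·v = -12, Σv = 4.
Normal equations: [[36, 2]; [2, 4]]·[m, b]ᵀ = [-12, 4]ᵀ.
det = 36·4 − 2² = 140.
m = ((-12)·4 − 2·4)/140 = -2/5; b = (36·4 − 2·(-12))/140 = 6/5.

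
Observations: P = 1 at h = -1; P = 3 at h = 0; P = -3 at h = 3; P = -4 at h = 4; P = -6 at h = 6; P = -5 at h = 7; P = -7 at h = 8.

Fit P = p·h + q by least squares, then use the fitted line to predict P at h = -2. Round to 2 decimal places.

P̂ = 2.95

The normal equations are: 175·p + 27·q = -153;  27·p + 7·q = -21.
(Σh·h = 175, Σh = 27, Σ1 = 7, Σh·P = -153, ΣP = -21.)
Δ = 175·7 − 27² = 496.
p = ((-153)·7 − 27·(-21))/496 = -63/62; q = (175·(-21) − 27·(-153))/496 = 57/62.
At h = -2: P̂ = (-63/62)·(-2) + (57/62)·(1) = 183/62.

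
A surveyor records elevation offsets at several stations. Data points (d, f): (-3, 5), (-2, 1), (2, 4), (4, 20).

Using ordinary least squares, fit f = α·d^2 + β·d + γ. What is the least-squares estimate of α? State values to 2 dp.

α = 1.14

Entries of XᵀX: Σd^2·d^2 = 369, Σd^2·d = 37, Σd^2 = 33, Σd·d = 33, Σd = 1, Σ1 = 4.
And Σd^2·f = 385, Σd·f = 71, Σf = 30.
XᵀX·[α, β, γ]ᵀ = Xᵀf becomes [[369, 37, 33]; [37, 33, 1]; [33, 1, 4]]·[α, β, γ]ᵀ = [385, 71, 30]ᵀ.
Row-reducing yields α = 5355/4684, β = 4381/4684, γ = -2536/1171.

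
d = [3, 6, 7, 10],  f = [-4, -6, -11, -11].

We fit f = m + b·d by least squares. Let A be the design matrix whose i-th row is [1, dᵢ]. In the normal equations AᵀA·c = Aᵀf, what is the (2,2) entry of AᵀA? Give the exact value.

194

Row 2 ↔ basis d, column 2 ↔ basis d, so (AᵀA)_{2,2} = Σᵢ (d)·(d) = (3)·(3) + (6)·(6) + (7)·(7) + (10)·(10) = 194.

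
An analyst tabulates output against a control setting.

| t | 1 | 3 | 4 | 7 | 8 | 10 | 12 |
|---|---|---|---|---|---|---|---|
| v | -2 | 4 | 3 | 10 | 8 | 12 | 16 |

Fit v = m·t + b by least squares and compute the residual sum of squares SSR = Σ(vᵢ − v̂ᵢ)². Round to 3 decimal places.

Normal-equation sums: Σt·t = 383, Σt = 45, Σ1 = 7.
Right-hand side: Σt·v = 468, Σv = 51.
Eliminating b: 7·(row 1) − 45·(row 2) gives 656·m = 7·468 − 45·51 = 981, so m = 981/656.
Then b = (51 − 45·(981/656))/7 = -1527/656.
Residuals: -383/328, 151/82, -429/656, 305/164, -1073/656, -411/656, 251/656; SSR = 7777/656.

SSR = 11.855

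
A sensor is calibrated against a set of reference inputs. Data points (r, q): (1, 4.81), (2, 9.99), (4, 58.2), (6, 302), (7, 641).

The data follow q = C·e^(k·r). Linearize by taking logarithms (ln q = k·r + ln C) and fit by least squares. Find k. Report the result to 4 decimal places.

With ln qᵢ as the transformed response and rᵢ as the regressor:
XᵀX = [[106.0000, 20.0000]; [20.0000, 5]], rhs = [101.9332, 20.1096]ᵀ  (here Σr = 20.0000, Σ(r)² = 106.0000, Σln q = 20.1096, Σr·ln q = 101.9332).
Δ = 106.0000·5 − (20.0000)² = 130.0000; k = (101.9332·5 − 20.0000·20.1096)/130.0000 = 0.82672, ln C = (106.0000·20.1096 − 20.0000·101.9332)/130.0000 = 0.71505.

k = 0.8267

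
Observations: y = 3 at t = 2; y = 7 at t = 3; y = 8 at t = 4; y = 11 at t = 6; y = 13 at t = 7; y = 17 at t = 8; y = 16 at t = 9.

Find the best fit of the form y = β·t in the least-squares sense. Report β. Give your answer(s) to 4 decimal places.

Sums needed: Σt·t = 259.
For Xᵀy: Σt·y = 496.
XᵀX·[β]ᵀ = Xᵀy becomes [[259]]·[β]ᵀ = [496]ᵀ.
Hence β = 496 / 259 ≈ 1.91506.

β = 1.9151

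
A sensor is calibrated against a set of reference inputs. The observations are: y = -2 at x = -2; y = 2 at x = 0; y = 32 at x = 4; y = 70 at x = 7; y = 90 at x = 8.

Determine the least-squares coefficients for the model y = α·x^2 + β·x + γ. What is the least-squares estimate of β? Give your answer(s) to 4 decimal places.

β = 3.7711

From the data, Σx^2·x^2 = 6769, Σx^2·x = 911, Σx^2 = 133, Σx·x = 133, Σx = 17, Σ1 = 5.
For Aᵀy: Σx^2·y = 9694, Σx·y = 1342, Σy = 192.
AᵀA·[α, β, γ]ᵀ = Aᵀy becomes [[6769, 911, 133]; [911, 133, 17]; [133, 17, 5]]·[α, β, γ]ᵀ = [9694, 1342, 192]ᵀ.
Solving the 3×3 system (Gaussian elimination) gives α = 35903/40611, β = 153149/40611, γ = 27912/13537.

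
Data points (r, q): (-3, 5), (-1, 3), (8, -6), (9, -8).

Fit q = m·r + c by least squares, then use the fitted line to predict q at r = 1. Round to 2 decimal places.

q̂ = 0.86

Sums needed: Σr·r = 155, Σr = 13, Σ1 = 4.
Right-hand side: Σr·q = -138, Σq = -6.
XᵀX·[m, c]ᵀ = Xᵀq becomes [[155, 13]; [13, 4]]·[m, c]ᵀ = [-138, -6]ᵀ.
Eliminating c: 4·(row 1) − 13·(row 2) gives 451·m = 4·(-138) − 13·(-6) = -474, so m = -474/451.
Then c = ((-6) − 13·(-474/451))/4 = 864/451.
At r = 1: q̂ = (-474/451)·(1) + (864/451)·(1) = 390/451.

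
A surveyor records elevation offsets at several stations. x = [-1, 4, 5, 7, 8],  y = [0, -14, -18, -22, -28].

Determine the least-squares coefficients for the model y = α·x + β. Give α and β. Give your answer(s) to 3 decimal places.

α = -2.984, β = -2.675

The normal system MᵀM·[α, β]ᵀ = Mᵀy is [[155, 23]; [23, 5]]·[α, β]ᵀ = [-524, -82]ᵀ.
Δ = 155·5 − 23² = 246.
α = ((-524)·5 − 23·(-82))/246 = -367/123; β = (155·(-82) − 23·(-524))/246 = -329/123.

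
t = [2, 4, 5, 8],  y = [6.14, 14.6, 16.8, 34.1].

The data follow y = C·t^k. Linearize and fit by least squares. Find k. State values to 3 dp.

k = 1.215

Linearized form: ln y = k·ln t + ln C. From the 4 transformed points,
XᵀX = [[9.3166, 5.7683]; [5.7683, 4]], rhs = [16.8544, 10.8465]ᵀ  (here Σln t = 5.7683, Σ(ln t)² = 9.3166, Σln y = 10.8465, Σln t·ln y = 16.8544).
Solving (det = 3.9930): k = 1.21500, ln C = 0.95951.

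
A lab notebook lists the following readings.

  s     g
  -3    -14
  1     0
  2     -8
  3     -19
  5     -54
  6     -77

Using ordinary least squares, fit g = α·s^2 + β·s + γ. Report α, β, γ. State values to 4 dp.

Setting ∂/∂α … = 0 gives: 2100·α + 350·β + 84·γ = -4451;  350·α + 84·β + 14·γ = -763;  84·α + 14·β + 6·γ = -172.
Inverting the 3×3 Gram matrix, [α, β, γ]ᵀ = [-479/231, -127/154, 151/66]ᵀ.

α = -2.0736, β = -0.8247, γ = 2.2879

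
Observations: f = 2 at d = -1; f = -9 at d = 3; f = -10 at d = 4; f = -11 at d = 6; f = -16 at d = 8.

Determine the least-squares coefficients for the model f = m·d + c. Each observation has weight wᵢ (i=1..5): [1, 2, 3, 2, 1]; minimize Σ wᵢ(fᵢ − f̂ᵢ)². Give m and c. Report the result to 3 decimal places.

m = -1.782, c = -2.009

Normal-equation sums: Σwᵢ·d·d = 203, Σwᵢ·d = 37, Σwᵢ·1 = 9.
Right-hand side: Σwᵢ·d·f = -436, Σwᵢ·f = -84.
Δ = 203·9 − 37² = 458.
m = ((-436)·9 − 37·(-84))/458 = -408/229; c = (203·(-84) − 37·(-436))/458 = -460/229.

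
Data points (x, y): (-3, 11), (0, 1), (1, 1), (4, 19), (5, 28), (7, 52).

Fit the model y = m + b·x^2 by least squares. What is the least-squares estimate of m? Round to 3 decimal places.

From the data, Σ1 = 6, Σx^2 = 100, Σx^2·x^2 = 3364.
For Aᵀy: Σy = 112, Σx^2·y = 3652.
Normal equations: [[6, 100]; [100, 3364]]·[m, b]ᵀ = [112, 3652]ᵀ.
Eliminating b: 3364·(row 1) − 100·(row 2) gives 10184·m = 3364·112 − 100·3652 = 11568, so m = 1446/1273.
Then b = (3652 − 100·(1446/1273))/3364 = 1339/1273.

m = 1.136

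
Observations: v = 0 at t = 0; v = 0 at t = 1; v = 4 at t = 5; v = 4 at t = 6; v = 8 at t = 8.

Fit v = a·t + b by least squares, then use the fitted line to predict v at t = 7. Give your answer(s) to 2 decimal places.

Compute the Gram sums: Σt·t = 126, Σt = 20, Σ1 = 5.
And Σt·v = 108, Σv = 16.
Normal equations: [[126, 20]; [20, 5]]·[a, b]ᵀ = [108, 16]ᵀ.
det = 126·5 − 20² = 230.
a = (108·5 − 20·16)/230 = 22/23; b = (126·16 − 20·108)/230 = -72/115.
At t = 7: v̂ = (22/23)·(7) + (-72/115)·(1) = 698/115.

v̂ = 6.07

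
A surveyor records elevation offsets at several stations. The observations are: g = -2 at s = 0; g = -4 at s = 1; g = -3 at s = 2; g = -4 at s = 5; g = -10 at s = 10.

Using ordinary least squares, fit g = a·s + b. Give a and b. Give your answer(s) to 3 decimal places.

a = -0.724, b = -1.994

Forming MᵀM = [[130, 18]; [18, 5]] and Mᵀg = [-130, -23]ᵀ gives MᵀM·[a, b]ᵀ = Mᵀg.
Δ = 130·5 − 18² = 326.
a = ((-130)·5 − 18·(-23))/326 = -118/163; b = (130·(-23) − 18·(-130))/326 = -325/163.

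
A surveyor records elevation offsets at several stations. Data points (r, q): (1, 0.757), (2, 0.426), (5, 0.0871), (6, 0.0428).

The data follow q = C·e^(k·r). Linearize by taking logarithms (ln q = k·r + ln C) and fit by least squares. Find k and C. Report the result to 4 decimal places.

Linearized form: ln q = k·r + ln C. From the 4 transformed points,
Sums: Σr = 14.0000, Σ(r)² = 66.0000, Σln q = -6.7236, Σr·ln q = -33.0958.
Normal system: [[66.0000, 14.0000]; [14.0000, 4]]·[k, ln C]ᵀ = [-33.0958, -6.7236]ᵀ.
Δ = 66.0000·4 − (14.0000)² = 68.0000; k = (-33.0958·4 − 14.0000·-6.7236)/68.0000 = -0.56254, ln C = (66.0000·-6.7236 − 14.0000·-33.0958)/68.0000 = 0.28798, so C = exp(0.28798) = 1.33372.

k = -0.5625, C = 1.3337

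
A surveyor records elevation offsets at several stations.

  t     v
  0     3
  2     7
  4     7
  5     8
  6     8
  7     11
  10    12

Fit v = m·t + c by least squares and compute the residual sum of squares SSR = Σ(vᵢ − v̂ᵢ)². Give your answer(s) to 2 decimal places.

SSR = 5.36

Sums needed: Σt·t = 230, Σt = 34, Σ1 = 7.
For Xᵀv: Σt·v = 327, Σv = 56.
Normal equations: [[230, 34]; [34, 7]]·[m, c]ᵀ = [327, 56]ᵀ.
Eliminating c: 7·(row 1) − 34·(row 2) gives 454·m = 7·327 − 34·56 = 385, so m = 385/454.
Then c = (56 − 34·(385/454))/7 = 881/227.
Residuals: -200/227, 323/227, -62/227, -55/454, -220/227, 537/454, -82/227; SSR = 2433/454.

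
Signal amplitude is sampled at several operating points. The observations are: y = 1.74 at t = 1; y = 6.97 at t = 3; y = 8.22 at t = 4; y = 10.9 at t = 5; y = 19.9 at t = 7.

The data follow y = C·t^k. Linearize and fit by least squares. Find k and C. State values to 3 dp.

Linearized form: ln y = k·ln t + ln C. From the 5 transformed points,
XᵀX = [[9.5056, 6.0403]; [6.0403, 5]], rhs = [14.7176, 9.9816]ᵀ  (here Σln t = 6.0403, Σ(ln t)² = 9.5056, Σln y = 9.9816, Σln t·ln y = 14.7176).
Δ = 9.5056·5 − (6.0403)² = 11.0434; k = (14.7176·5 − 6.0403·9.9816)/11.0434 = 1.20408, ln C = (9.5056·9.9816 − 6.0403·14.7176)/11.0434 = 0.54173, so C = exp(0.54173) = 1.71897.

k = 1.204, C = 1.719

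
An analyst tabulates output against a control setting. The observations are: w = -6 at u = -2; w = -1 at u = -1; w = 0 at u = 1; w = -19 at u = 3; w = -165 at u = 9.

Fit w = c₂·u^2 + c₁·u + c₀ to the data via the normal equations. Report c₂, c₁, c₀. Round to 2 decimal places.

Compute the Gram sums: Σu^2·u^2 = 6660, Σu^2·u = 748, Σu^2 = 96, Σu·u = 96, Σu = 10, Σ1 = 5.
Moment sums: Σu^2·w = -13561, Σu·w = -1529, Σw = -191.
So AᵀA·[c₂, c₁, c₀]ᵀ = Aᵀw: [[6660, 748, 96]; [748, 96, 10]; [96, 10, 5]]·[c₂, c₁, c₀]ᵀ = [-13561, -1529, -191]ᵀ.
Row-reducing yields c₂ = -71373/35588, c₁ = -3737/8897, c₀ = 47/41.

c₂ = -2.01, c₁ = -0.42, c₀ = 1.15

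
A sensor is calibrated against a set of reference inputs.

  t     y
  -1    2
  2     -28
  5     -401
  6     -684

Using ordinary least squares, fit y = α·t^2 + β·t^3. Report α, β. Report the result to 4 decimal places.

α = -1.1458, β = -2.9764

Setting ∂/∂α … = 0 gives: 1938·α + 10932·β = -34759;  10932·α + 62346·β = -198095.
(Σt^2·t^2 = 1938, Σt^2·t^3 = 10932, Σt^3·t^3 = 62346, Σt^2·y = -34759, Σt^3·y = -198095.)
det = 1938·62346 − 10932² = 1317924.
α = ((-34759)·62346 − 10932·(-198095))/1317924 = -83893/73218; β = (1938·(-198095) − 10932·(-34759))/1317924 = -72643/24406.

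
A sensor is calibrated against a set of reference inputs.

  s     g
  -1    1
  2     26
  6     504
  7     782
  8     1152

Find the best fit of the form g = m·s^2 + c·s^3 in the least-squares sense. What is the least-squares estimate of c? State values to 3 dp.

c = 1.997

Compute the Gram sums: Σs^2·s^2 = 7810, Σs^2·s^3 = 57382, Σs^3·s^3 = 426514.
Moment sums: Σs^2·g = 130295, Σs^3·g = 967121.
So MᵀM·[m, c]ᵀ = Mᵀg: [[7810, 57382]; [57382, 426514]]·[m, c]ᵀ = [130295, 967121]ᵀ.
Determinant 7810·426514 − 57382² = 38380416.
m = (130295·426514 − 57382·967121)/38380416 = 3221017/1599184; c = (7810·967121 − 57382·130295)/38380416 = 3192805/1599184.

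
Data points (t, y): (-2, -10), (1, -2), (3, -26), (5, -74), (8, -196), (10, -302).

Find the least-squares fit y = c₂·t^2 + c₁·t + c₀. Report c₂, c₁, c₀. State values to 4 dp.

c₂ = -3.0214, c₁ = -0.2581, c₀ = 1.6313

With design matrix A, AᵀA = [[14819, 1657, 203]; [1657, 203, 25]; [203, 25, 6]] and Aᵀy = [-44870, -5018, -610]ᵀ.
Solving the 3×3 system (Gaussian elimination) gives c₂ = -289633/95862, c₁ = -24745/95862, c₀ = 26064/15977.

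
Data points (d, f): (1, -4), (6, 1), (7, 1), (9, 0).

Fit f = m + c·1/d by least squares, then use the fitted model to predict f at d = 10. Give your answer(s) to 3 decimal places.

f̂ = 0.868

Forming AᵀA = [[4, 179/126]; [179/126, 16837/15876]] and Aᵀf = [-2, -155/42]ᵀ gives AᵀA·[m, c]ᵀ = Aᵀf.
Eliminating c: (16837/15876)·(row 1) − (179/126)·(row 2) gives (3923/1764)·m = (16837/15876)·(-2) − (179/126)·(-155/42) = 49561/15876, so m = 49561/35307.
Then c = ((-155/42) − (179/126)·(49561/35307))/(16837/15876) = -21028/3923.
At d = 10: f̂ = (49561/35307)·(1) + (-21028/3923)·(1/10) = 153179/176535.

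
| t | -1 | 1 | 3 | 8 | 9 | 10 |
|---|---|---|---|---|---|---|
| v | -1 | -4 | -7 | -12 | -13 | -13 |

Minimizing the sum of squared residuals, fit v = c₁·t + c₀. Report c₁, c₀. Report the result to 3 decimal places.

c₁ = -1.104, c₀ = -2.814

AᵀA·[c₁, c₀]ᵀ = Aᵀv reads: 256·c₁ + 30·c₀ = -367;  30·c₁ + 6·c₀ = -50.
(Σt·t = 256, Σt = 30, Σ1 = 6, Σt·v = -367, Σv = -50.)
Eliminating c₀: 6·(row 1) − 30·(row 2) gives 636·c₁ = 6·(-367) − 30·(-50) = -702, so c₁ = -117/106.
Then c₀ = ((-50) − 30·(-117/106))/6 = -895/318.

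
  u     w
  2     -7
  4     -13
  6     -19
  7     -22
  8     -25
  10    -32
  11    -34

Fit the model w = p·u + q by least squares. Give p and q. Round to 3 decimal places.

p = -3.052, q = -0.789

With design matrix A, AᵀA = [[390, 48]; [48, 7]] and Aᵀw = [-1228, -152]ᵀ.
det = 390·7 − 48² = 426.
p = ((-1228)·7 − 48·(-152))/426 = -650/213; q = (390·(-152) − 48·(-1228))/426 = -56/71.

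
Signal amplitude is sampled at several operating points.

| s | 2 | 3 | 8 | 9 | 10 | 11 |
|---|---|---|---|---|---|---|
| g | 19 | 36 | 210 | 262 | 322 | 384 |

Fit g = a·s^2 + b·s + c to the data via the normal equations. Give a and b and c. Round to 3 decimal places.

a = 2.922, b = 2.661, c = 1.857

Compute the Gram sums: Σs^2·s^2 = 35395, Σs^2·s = 3607, Σs^2 = 379, Σs·s = 379, Σs = 43, Σ1 = 6.
And Σs^2·g = 113726, Σs·g = 11628, Σg = 1233.
So AᵀA·[a, b, c]ᵀ = Aᵀg: [[35395, 3607, 379]; [3607, 379, 43]; [379, 43, 6]]·[a, b, c]ᵀ = [113726, 11628, 1233]ᵀ.
Solving the 3×3 system (Gaussian elimination) gives a = 31207/10680, b = 142093/53400, c = 8263/4450.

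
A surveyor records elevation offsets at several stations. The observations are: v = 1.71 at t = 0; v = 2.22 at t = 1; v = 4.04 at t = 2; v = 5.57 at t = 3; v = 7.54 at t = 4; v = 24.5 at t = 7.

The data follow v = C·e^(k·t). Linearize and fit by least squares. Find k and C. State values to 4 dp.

k = 0.3835, C = 1.6895

With ln vᵢ as the transformed response and tᵢ as the regressor:
AᵀA = [[79.0000, 17.0000]; [17.0000, 6]], rhs = [39.2138, 9.6665]ᵀ  (here Σt = 17.0000, Σ(t)² = 79.0000, Σln v = 9.6665, Σt·ln v = 39.2138).
Δ = 79.0000·6 − (17.0000)² = 185.0000; k = (39.2138·6 − 17.0000·9.6665)/185.0000 = 0.38352, ln C = (79.0000·9.6665 − 17.0000·39.2138)/185.0000 = 0.52444, so C = exp(0.52444) = 1.68952.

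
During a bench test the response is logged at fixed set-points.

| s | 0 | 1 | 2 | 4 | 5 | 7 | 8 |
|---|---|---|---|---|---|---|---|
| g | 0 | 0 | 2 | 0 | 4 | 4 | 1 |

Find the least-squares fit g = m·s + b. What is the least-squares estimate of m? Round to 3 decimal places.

Sums needed: Σs·s = 159, Σs = 27, Σ1 = 7.
And Σs·g = 60, Σg = 11.
So XᵀX·[m, b]ᵀ = Xᵀg: [[159, 27]; [27, 7]]·[m, b]ᵀ = [60, 11]ᵀ.
Eliminating b: 7·(row 1) − 27·(row 2) gives 384·m = 7·60 − 27·11 = 123, so m = 41/128.
Then b = (11 − 27·(41/128))/7 = 43/128.

m = 0.320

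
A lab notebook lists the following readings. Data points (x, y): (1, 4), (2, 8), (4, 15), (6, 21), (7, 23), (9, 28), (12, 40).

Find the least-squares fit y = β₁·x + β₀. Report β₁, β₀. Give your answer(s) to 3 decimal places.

β₁ = 3.135, β₀ = 1.494

Normal-equation sums: Σx·x = 331, Σx = 41, Σ1 = 7.
Moment sums: Σx·y = 1099, Σy = 139.
AᵀA·[β₁, β₀]ᵀ = Aᵀy becomes [[331, 41]; [41, 7]]·[β₁, β₀]ᵀ = [1099, 139]ᵀ.
det = 331·7 − 41² = 636.
β₁ = (1099·7 − 41·139)/636 = 997/318; β₀ = (331·139 − 41·1099)/636 = 475/318.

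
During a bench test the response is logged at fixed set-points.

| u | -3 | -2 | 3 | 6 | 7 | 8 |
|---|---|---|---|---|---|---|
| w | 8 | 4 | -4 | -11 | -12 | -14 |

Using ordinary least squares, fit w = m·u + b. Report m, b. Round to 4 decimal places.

m = -1.9323, b = 1.2857

Entries of MᵀM: Σu·u = 171, Σu = 19, Σ1 = 6.
Right-hand side: Σu·w = -306, Σw = -29.
Δ = 171·6 − 19² = 665.
m = ((-306)·6 − 19·(-29))/665 = -257/133; b = (171·(-29) − 19·(-306))/665 = 9/7.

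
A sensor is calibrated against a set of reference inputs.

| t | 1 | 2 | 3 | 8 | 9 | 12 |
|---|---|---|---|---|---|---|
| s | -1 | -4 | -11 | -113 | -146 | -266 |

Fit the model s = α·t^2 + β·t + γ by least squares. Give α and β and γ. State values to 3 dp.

α = -2.025, β = 2.128, γ = -0.296

Normal-equation sums: Σt^2·t^2 = 31491, Σt^2·t = 3005, Σt^2 = 303, Σt·t = 303, Σt = 35, Σ1 = 6.
Right-hand side: Σt^2·s = -57478, Σt·s = -5452, Σs = -541.
Normal equations: [[31491, 3005, 303]; [3005, 303, 35]; [303, 35, 6]]·[α, β, γ]ᵀ = [-57478, -5452, -541]ᵀ.
Inverting the 3×3 Gram matrix, [α, β, γ]ᵀ = [-34765/17164, 36529/17164, -2537/8582]ᵀ.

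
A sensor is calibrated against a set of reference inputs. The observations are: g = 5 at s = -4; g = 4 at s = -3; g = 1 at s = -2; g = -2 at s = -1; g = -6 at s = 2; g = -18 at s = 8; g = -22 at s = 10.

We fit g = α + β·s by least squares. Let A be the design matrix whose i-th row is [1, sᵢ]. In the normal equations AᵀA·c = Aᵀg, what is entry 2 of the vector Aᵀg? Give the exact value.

Entry 2 ↔ basis s, so (Aᵀg)_{2} = Σᵢ (s)·gᵢ = (-4)·(5) + (-3)·(4) + (-2)·(1) + (-1)·(-2) + (2)·(-6) + (8)·(-18) + (10)·(-22) = -408.

-408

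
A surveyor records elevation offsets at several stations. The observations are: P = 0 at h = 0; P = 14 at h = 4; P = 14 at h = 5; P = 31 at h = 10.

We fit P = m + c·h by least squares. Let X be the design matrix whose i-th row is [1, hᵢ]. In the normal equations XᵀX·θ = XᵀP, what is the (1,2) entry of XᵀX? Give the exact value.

19

Row 1 ↔ basis 1, column 2 ↔ basis h, so (XᵀX)_{1,2} = Σᵢ h = (1)·(0) + (1)·(4) + (1)·(5) + (1)·(10) = 19.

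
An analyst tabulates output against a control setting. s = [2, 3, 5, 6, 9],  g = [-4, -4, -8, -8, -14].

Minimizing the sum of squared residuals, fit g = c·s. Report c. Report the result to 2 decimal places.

c = -1.51

Forming XᵀX = [[155]] and Xᵀg = [-234]ᵀ gives XᵀX·[c]ᵀ = Xᵀg.
c = (-234)/155 = -1.50968.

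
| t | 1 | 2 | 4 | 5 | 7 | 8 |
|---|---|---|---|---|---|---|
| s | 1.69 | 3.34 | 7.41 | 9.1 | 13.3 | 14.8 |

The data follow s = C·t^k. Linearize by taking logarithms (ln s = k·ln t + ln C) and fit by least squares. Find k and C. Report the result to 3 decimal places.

k = 1.059, C = 1.663

Linearized form: ln s = k·ln t + ln C. From the 6 transformed points,
XᵀX = [[13.1032, 7.7142]; [7.7142, 6]], rhs = [17.8054, 11.2242]ᵀ  (here Σln t = 7.7142, Σ(ln t)² = 13.1032, Σln s = 11.2242, Σln t·ln s = 17.8054).
Slope k = (n·Σln t·ln s − Σln t·Σln s)/(n·Σ(ln t)² − (Σln t)²) = (6·17.8054 − 7.7142·11.2242)/19.1098 = 1.05947; ln C = (Σln s − k·Σln t)/n = 0.50853, so C = exp(0.50853) = 1.66285.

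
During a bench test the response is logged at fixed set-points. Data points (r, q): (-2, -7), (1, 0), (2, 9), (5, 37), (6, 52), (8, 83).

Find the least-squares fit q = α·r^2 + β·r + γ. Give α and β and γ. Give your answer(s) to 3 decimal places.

α = 0.881, β = 3.774, γ = -3.257

With design matrix M, MᵀM = [[6050, 854, 134]; [854, 134, 20]; [134, 20, 6]] and Mᵀq = [8117, 1193, 174]ᵀ.
Solving the 3×3 system (Gaussian elimination) gives α = 8798/9985, β = 75359/19970, γ = -32522/9985.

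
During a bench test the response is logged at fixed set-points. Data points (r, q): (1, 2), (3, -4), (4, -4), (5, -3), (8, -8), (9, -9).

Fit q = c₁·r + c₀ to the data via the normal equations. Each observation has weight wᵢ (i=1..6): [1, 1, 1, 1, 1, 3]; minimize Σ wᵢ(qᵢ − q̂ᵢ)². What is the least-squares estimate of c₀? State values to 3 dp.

c₀ = 1.700

Sums needed: Σwᵢ·r·r = 358, Σwᵢ·r = 48, Σwᵢ·1 = 8.
And Σwᵢ·r·q = -348, Σwᵢ·q = -44.
So AᵀWA·[c₁, c₀]ᵀ = AᵀWq: [[358, 48]; [48, 8]]·[c₁, c₀]ᵀ = [-348, -44]ᵀ.
Δ = 358·8 − 48² = 560.
c₁ = ((-348)·8 − 48·(-44))/560 = -6/5; c₀ = (358·(-44) − 48·(-348))/560 = 17/10.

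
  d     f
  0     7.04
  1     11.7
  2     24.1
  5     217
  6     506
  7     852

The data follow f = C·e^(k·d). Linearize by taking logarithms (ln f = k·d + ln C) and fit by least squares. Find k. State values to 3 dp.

With ln fᵢ as the transformed response and dᵢ as the regressor:
Σd = 21.0000, Σ(d)² = 115.0000, Σln f = 25.9474, Σd·ln f = 120.3158.
Equations: 115.0000·k + 21.0000·ln C = 120.3158;  21.0000·k + 6·ln C = 25.9474.
Slope k = (n·Σd·ln f − Σd·Σln f)/(n·Σ(d)² − (Σd)²) = (6·120.3158 − 21.0000·25.9474)/249.0000 = 0.71084; ln C = (Σln f − k·Σd)/n = 1.83663.

k = 0.711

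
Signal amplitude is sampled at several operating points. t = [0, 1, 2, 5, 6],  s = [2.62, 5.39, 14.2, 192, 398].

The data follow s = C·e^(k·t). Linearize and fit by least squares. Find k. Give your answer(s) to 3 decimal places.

Taking logs, ln s = k·t + ln C, so regress ln s on t.
Σt = 14.0000, Σ(t)² = 66.0000, Σln s = 16.5449, Σt·ln s = 69.1972.
Equations: 66.0000·k + 14.0000·ln C = 69.1972;  14.0000·k + 5·ln C = 16.5449.
Δ = 66.0000·5 − (14.0000)² = 134.0000; k = (69.1972·5 − 14.0000·16.5449)/134.0000 = 0.85341, ln C = (66.0000·16.5449 − 14.0000·69.1972)/134.0000 = 0.91942.

k = 0.853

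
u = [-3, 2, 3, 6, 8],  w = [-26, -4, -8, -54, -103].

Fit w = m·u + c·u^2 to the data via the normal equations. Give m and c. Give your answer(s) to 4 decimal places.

m = 2.7665, c = -1.9559

Compute the Gram sums: Σu·u = 122, Σu·u^2 = 736, Σu^2·u^2 = 5570.
For Aᵀw: Σu·w = -1102, Σu^2·w = -8858.
Normal equations: [[122, 736]; [736, 5570]]·[m, c]ᵀ = [-1102, -8858]ᵀ.
Eliminating c: 5570·(row 1) − 736·(row 2) gives 137844·m = 5570·(-1102) − 736·(-8858) = 381348, so m = 10593/3829.
Then c = ((-8858) − 736·(10593/3829))/5570 = -7489/3829.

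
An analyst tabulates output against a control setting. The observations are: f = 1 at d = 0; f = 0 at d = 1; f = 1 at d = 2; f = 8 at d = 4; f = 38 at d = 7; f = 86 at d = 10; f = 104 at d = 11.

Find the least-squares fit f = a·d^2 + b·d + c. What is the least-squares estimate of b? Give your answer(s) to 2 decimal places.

b = -2.19

AᵀA·[a, b, c]ᵀ = Aᵀf reads: 27315·a + 2747·b + 291·c = 23178;  2747·a + 291·b + 35·c = 2304;  291·a + 35·b + 7·c = 238.
Inverting the 3×3 Gram matrix, [a, b, c]ᵀ = [88949/83992, -184095/83992, 39233/41996]ᵀ.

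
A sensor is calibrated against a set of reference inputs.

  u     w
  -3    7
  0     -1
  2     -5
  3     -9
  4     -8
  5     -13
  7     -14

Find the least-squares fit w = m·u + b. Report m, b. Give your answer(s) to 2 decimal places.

m = -2.17, b = -0.57

Setting ∂/∂m … = 0 gives: 112·m + 18·b = -253;  18·m + 7·b = -43.
Eliminating b: 7·(row 1) − 18·(row 2) gives 460·m = 7·(-253) − 18·(-43) = -997, so m = -997/460.
Then b = ((-43) − 18·(-997/460))/7 = -131/230.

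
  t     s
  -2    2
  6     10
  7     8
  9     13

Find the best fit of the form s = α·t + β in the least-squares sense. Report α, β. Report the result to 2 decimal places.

With design matrix A, AᵀA = [[170, 20]; [20, 4]] and Aᵀs = [229, 33]ᵀ.
Δ = 170·4 − 20² = 280.
α = (229·4 − 20·33)/280 = 32/35; β = (170·33 − 20·229)/280 = 103/28.

α = 0.91, β = 3.68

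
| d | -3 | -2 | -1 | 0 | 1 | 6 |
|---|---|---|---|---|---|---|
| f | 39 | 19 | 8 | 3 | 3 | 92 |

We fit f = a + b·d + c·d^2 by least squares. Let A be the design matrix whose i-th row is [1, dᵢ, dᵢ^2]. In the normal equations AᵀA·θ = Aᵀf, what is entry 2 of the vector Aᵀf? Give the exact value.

Entry 2 ↔ basis d, so (Aᵀf)_{2} = Σᵢ (d)·fᵢ = (-3)·(39) + (-2)·(19) + (-1)·(8) + (0)·(3) + (1)·(3) + (6)·(92) = 392.

392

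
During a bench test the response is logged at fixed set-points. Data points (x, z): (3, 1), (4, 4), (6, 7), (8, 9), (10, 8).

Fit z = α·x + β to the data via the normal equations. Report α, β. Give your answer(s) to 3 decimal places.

Setting ∂/∂α … = 0 gives: 225·α + 31·β = 213;  31·α + 5·β = 29.
Determinant 225·5 − 31² = 164.
α = (213·5 − 31·29)/164 = 83/82; β = (225·29 − 31·213)/164 = -39/82.

α = 1.012, β = -0.476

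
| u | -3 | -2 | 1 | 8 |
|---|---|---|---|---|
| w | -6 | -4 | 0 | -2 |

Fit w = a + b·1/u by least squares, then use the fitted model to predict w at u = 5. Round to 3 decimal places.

Entries of XᵀX: Σ1 = 4, Σ1/u = 7/24, Σ1/u·1/u = 793/576.
For Xᵀw: Σw = -12, Σ1/u·w = 15/4.
Normal equations: [[4, 7/24]; [7/24, 793/576]]·[a, b]ᵀ = [-12, 15/4]ᵀ.
Δ = 4·(793/576) − (7/24)² = 347/64.
a = ((-12)·(793/576) − (7/24)·(15/4))/(347/64) = -3382/1041; b = (4·(15/4) − (7/24)·(-12))/(347/64) = 1184/347.
At u = 5: ŵ = (-3382/1041)·(1) + (1184/347)·(1/5) = -13358/5205.

ŵ = -2.566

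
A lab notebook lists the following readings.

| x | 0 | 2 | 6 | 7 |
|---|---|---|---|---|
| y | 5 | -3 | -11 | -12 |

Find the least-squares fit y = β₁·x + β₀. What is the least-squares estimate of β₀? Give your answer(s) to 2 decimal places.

β₀ = 3.60

With design matrix M, MᵀM = [[89, 15]; [15, 4]] and Mᵀy = [-156, -21]ᵀ.
det = 89·4 − 15² = 131.
β₁ = ((-156)·4 − 15·(-21))/131 = -309/131; β₀ = (89·(-21) − 15·(-156))/131 = 471/131.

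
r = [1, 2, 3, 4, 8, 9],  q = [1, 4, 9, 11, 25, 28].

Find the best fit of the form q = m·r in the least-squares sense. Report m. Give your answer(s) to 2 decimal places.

Entries of MᵀM: Σr·r = 175.
For Mᵀq: Σr·q = 532.
So MᵀM·[m]ᵀ = Mᵀq: [[175]]·[m]ᵀ = [532]ᵀ.
m = 532/175 = 3.04.

m = 3.04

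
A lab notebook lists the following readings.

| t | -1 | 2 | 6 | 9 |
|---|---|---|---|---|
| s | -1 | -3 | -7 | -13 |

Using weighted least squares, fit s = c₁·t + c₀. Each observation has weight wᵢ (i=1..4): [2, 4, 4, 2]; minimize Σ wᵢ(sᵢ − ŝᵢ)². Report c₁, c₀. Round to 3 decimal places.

MᵀWM·[c₁, c₀]ᵀ = MᵀWs reads: 324·c₁ + 48·c₀ = -424;  48·c₁ + 12·c₀ = -68.
Eliminating c₀: 12·(row 1) − 48·(row 2) gives 1584·c₁ = 12·(-424) − 48·(-68) = -1824, so c₁ = -38/33.
Then c₀ = ((-68) − 48·(-38/33))/12 = -35/33.

c₁ = -1.152, c₀ = -1.061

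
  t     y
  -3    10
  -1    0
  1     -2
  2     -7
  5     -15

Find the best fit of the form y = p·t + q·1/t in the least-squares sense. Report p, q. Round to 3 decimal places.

Sums needed: Σt·t = 40, Σt·1/t = 5, Σ1/t·1/t = 2161/900.
Moment sums: Σt·y = -121, Σ1/t·y = -71/6.
AᵀA·[p, q]ᵀ = Aᵀy becomes [[40, 5]; [5, 2161/900]]·[p, q]ᵀ = [-121, -71/6]ᵀ.
Determinant 40·(2161/900) − 5² = 3197/45.
p = ((-121)·(2161/900) − 5·(-71/6))/(3197/45) = -208231/63940; q = (40·(-71/6) − 5·(-121))/(3197/45) = 5925/3197.

p = -3.257, q = 1.853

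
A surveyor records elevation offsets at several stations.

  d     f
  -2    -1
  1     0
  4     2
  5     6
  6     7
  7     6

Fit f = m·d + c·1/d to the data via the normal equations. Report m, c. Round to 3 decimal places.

m = 1.006, c = -1.293

Normal-equation sums: Σd·d = 131, Σd·1/d = 6, Σ1/d·1/d = 247081/176400.
And Σd·f = 124, Σ1/d·f = 887/210.
AᵀA·[m, c]ᵀ = Aᵀf becomes [[131, 6]; [6, 247081/176400]]·[m, c]ᵀ = [124, 887/210]ᵀ.
Eliminating c: (247081/176400)·(row 1) − 6·(row 2) gives (26017211/176400)·m = (247081/176400)·124 − 6·(887/210) = 6541891/44100, so m = 26167564/26017211.
Then c = ((887/210) − 6·(26167564/26017211))/(247081/176400) = -33636120/26017211.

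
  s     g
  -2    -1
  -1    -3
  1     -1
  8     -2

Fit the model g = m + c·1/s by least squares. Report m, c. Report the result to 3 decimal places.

The normal equations are: 4·m + (-3/8)·c = -7;  (-3/8)·m + (145/64)·c = 9/4.
det = 4·(145/64) − (-3/8)² = 571/64.
m = ((-7)·(145/64) − (-3/8)·(9/4))/(571/64) = -961/571; c = (4·(9/4) − (-3/8)·(-7))/(571/64) = 408/571.

m = -1.683, c = 0.715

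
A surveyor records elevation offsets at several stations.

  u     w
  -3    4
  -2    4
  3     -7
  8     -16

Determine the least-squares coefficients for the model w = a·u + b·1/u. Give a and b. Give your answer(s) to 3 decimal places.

a = -1.995, b = 0.642

Setting ∂/∂a … = 0 gives: 86·a + 4·b = -169;  4·a + (281/576)·b = -23/3.
(Σu·u = 86, Σu·1/u = 4, Σ1/u·1/u = 281/576, Σu·w = -169, Σ1/u·w = -23/3.)
det = 86·(281/576) − 4² = 7475/288.
a = ((-169)·(281/576) − 4·(-23/3))/(7475/288) = -1193/598; b = (86·(-23/3) − 4·(-169))/(7475/288) = 192/299.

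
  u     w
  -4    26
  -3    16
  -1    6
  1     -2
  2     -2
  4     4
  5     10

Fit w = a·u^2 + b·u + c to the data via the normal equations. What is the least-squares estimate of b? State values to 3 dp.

Setting ∂/∂a … = 0 gives: 1236·a + 106·b + 72·c = 870;  106·a + 72·b + 4·c = -98;  72·a + 4·b + 7·c = 58.
(Σu^2·u^2 = 1236, Σu^2·u = 106, Σu^2 = 72, Σu·u = 72, Σu = 4, Σ1 = 7, Σu^2·w = 870, Σu·w = -98, Σw = 58.)
Inverting the 3×3 Gram matrix, [a, b, c]ᵀ = [48243/53081, -144735/53081, 3758/7583]ᵀ.

b = -2.727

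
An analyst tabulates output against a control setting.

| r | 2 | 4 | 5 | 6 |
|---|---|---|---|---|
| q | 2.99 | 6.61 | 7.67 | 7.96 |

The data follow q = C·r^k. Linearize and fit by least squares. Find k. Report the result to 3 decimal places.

With ln qᵢ as the transformed response and ln rᵢ as the regressor:
Σln r = 5.4806, Σ(ln r)² = 8.2030, Σln q = 7.0956, Σln r·ln q = 10.3731.
Normal system: [[8.2030, 5.4806]; [5.4806, 4]]·[k, ln C]ᵀ = [10.3731, 7.0956]ᵀ.
Solving (det = 2.7744): k = 0.93860, ln C = 0.48786.

k = 0.939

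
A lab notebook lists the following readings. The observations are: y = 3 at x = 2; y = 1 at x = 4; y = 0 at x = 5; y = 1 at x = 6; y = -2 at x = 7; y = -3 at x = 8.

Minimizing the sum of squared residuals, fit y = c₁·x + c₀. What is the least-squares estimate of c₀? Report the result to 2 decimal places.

c₀ = 5.03

From the data, Σx·x = 194, Σx = 32, Σ1 = 6.
Moment sums: Σx·y = -22, Σy = 0.
AᵀA·[c₁, c₀]ᵀ = Aᵀy becomes [[194, 32]; [32, 6]]·[c₁, c₀]ᵀ = [-22, 0]ᵀ.
det = 194·6 − 32² = 140.
c₁ = ((-22)·6 − 32·0)/140 = -33/35; c₀ = (194·0 − 32·(-22))/140 = 176/35.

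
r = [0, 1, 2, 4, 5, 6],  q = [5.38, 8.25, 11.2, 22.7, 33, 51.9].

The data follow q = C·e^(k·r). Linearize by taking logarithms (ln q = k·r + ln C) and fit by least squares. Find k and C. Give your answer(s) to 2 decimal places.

Taking logs, ln q = k·r + ln C, so regress ln q on r.
AᵀA = [[82.0000, 18.0000]; [18.0000, 6]], rhs = [60.6100, 16.7770]ᵀ  (here Σr = 18.0000, Σ(r)² = 82.0000, Σln q = 16.7770, Σr·ln q = 60.6100).
Δ = 82.0000·6 − (18.0000)² = 168.0000; k = (60.6100·6 − 18.0000·16.7770)/168.0000 = 0.36710, ln C = (82.0000·16.7770 − 18.0000·60.6100)/168.0000 = 1.69485, so C = exp(1.69485) = 5.44585.

k = 0.37, C = 5.45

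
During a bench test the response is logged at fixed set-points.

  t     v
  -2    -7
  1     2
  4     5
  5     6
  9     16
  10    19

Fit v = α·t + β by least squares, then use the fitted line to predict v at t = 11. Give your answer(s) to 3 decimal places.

v̂ = 20.111

From the data, Σt·t = 227, Σt = 27, Σ1 = 6.
Moment sums: Σt·v = 400, Σv = 41.
Eliminating β: 6·(row 1) − 27·(row 2) gives 633·α = 6·400 − 27·41 = 1293, so α = 431/211.
Then β = (41 − 27·(431/211))/6 = -1493/633.
At t = 11: v̂ = (431/211)·(11) + (-1493/633)·(1) = 12730/633.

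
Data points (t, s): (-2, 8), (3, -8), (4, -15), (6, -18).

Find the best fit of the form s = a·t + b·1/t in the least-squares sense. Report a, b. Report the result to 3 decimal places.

a = -3.015, b = -3.005

From the data, Σt·t = 65, Σt·1/t = 4, Σ1/t·1/t = 65/144.
Right-hand side: Σt·s = -208, Σ1/t·s = -161/12.
Normal equations: [[65, 4]; [4, 65/144]]·[a, b]ᵀ = [-208, -161/12]ᵀ.
det = 65·(65/144) − 4² = 1921/144.
a = ((-208)·(65/144) − 4·(-161/12))/(1921/144) = -5792/1921; b = (65·(-161/12) − 4·(-208))/(1921/144) = -5772/1921.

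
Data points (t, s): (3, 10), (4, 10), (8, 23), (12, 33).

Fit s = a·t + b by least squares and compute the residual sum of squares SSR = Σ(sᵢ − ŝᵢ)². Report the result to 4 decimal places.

SSR = 4.1675

With design matrix A, AᵀA = [[233, 27]; [27, 4]] and Aᵀs = [650, 76]ᵀ.
Eliminating b: 4·(row 1) − 27·(row 2) gives 203·a = 4·650 − 27·76 = 548, so a = 548/203.
Then b = (76 − 27·(548/203))/4 = 158/203.
Residuals: 228/203, -320/203, 127/203, -5/29; SSR = 846/203.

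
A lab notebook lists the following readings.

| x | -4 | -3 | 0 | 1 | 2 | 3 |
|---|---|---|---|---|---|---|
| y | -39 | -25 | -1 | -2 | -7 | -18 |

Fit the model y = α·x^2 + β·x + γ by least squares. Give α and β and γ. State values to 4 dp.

α = -2.1589, β = 1.0547, γ = -1.1245

Sums needed: Σx^2·x^2 = 435, Σx^2·x = -55, Σx^2 = 39, Σx·x = 39, Σx = -1, Σ1 = 6.
Moment sums: Σx^2·y = -1041, Σx·y = 161, Σy = -92.
AᵀA·[α, β, γ]ᵀ = Aᵀy becomes [[435, -55, 39]; [-55, 39, -1]; [39, -1, 6]]·[α, β, γ]ᵀ = [-1041, 161, -92]ᵀ.
Row-reducing yields α = -30415/14088, β = 4953/4696, γ = -7921/7044.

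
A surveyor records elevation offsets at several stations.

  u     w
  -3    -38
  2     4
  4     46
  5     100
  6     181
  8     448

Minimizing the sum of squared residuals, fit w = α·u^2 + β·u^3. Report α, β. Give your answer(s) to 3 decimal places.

α = -1.092, β = 1.013

Entries of XᵀX: Σu^2·u^2 = 6370, Σu^2·u^3 = 44482, Σu^3·u^3 = 329314.
Moment sums: Σu^2·w = 38098, Σu^3·w = 284974.
XᵀX·[α, β]ᵀ = Xᵀw becomes [[6370, 44482]; [44482, 329314]]·[α, β]ᵀ = [38098, 284974]ᵀ.
Determinant 6370·329314 − 44482² = 119081856.
α = (38098·329314 − 44482·284974)/119081856 = -235523/215728; β = (6370·284974 − 44482·38098)/119081856 = 5025381/4961744.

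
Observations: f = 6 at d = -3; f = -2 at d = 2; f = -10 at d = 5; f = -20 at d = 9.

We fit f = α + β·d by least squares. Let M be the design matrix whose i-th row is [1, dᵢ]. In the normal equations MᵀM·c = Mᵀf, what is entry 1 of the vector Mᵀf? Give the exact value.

-26

Entry 1 ↔ basis 1, so (Mᵀf)_{1} = Σᵢ fᵢ = (1)·(6) + (1)·(-2) + (1)·(-10) + (1)·(-20) = -26.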